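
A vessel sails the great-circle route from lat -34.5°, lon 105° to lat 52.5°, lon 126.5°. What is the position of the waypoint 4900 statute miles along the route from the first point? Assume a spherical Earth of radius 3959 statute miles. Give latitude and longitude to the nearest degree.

≈ lat 35°, lon 120°

Convert each endpoint to a unit vector on the sphere (x = cos φ cos λ, y = cos φ sin λ, z = sin φ).
The central angle between the endpoints is δ = arccos(p₁·p₂) ≈ 1.553 rad (89.0°). The total great-circle distance is δ·R ≈ 1.553 × 3959 ≈ 6150 mi, so the target fraction is f = 4900/6150 ≈ 0.797.
Interpolate at f ≈ 0.797 with slerp weights a = sin((1−f)δ)/sin δ ≈ 0.311, b = sin(fδ)/sin δ ≈ 0.945.
p = a·p₁ + b·p₂ ≈ (-0.408, 0.710, 0.574); φ = arcsin(p_z) ≈ 35.03°, λ = atan2(p_y, p_x) ≈ 119.92°.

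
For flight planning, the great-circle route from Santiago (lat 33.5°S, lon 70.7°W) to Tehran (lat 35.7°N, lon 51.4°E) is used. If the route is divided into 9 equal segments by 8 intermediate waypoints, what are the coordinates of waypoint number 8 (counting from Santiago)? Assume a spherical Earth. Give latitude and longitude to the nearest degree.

≈ lat 31°N, lon 35°E

Write both endpoints as unit vectors p₁, p₂ with components (cos φ cos λ, cos φ sin λ, sin φ).
The central angle between the endpoints is δ = arccos(p₁·p₂) ≈ 2.321 rad (133.0°).
Interpolate at f = 8/9 with slerp weights a = sin((1−f)δ)/sin δ ≈ 0.349, b = sin(fδ)/sin δ ≈ 1.205.
p = a·p₁ + b·p₂ ≈ (0.706, 0.490, 0.511); φ = arcsin(p_z) ≈ 30.70°, λ = atan2(p_y, p_x) ≈ 34.75°.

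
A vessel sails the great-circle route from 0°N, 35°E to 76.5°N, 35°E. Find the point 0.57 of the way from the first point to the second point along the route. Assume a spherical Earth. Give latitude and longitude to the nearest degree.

Write both endpoints as unit vectors p₁, p₂ with components (cos φ cos λ, cos φ sin λ, sin φ).
The central angle between the endpoints is δ = arccos(p₁·p₂) ≈ 1.335 rad (76.5°).
Interpolate at f = 0.57 with slerp weights a = sin((1−f)δ)/sin δ ≈ 0.559, b = sin(fδ)/sin δ ≈ 0.709.
p = a·p₁ + b·p₂ ≈ (0.593, 0.415, 0.690); φ = arcsin(p_z) ≈ 43.60°, λ = atan2(p_y, p_x) ≈ 35.00°.

≈ 44°N, 35°E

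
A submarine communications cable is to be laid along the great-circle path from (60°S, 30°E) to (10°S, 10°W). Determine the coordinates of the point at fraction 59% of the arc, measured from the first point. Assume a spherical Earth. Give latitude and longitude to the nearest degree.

≈ (32°S, 0°E)

Write both endpoints as unit vectors p₁, p₂ with components (cos φ cos λ, cos φ sin λ, sin φ).
The central angle between the endpoints is δ = arccos(p₁·p₂) ≈ 1.015 rad (58.2°).
Interpolate at f = 0.59 with slerp weights a = sin((1−f)δ)/sin δ ≈ 0.476, b = sin(fδ)/sin δ ≈ 0.664.
p = a·p₁ + b·p₂ ≈ (0.850, 0.005, -0.527); φ = arcsin(p_z) ≈ -31.83°, λ = atan2(p_y, p_x) ≈ 0.37°.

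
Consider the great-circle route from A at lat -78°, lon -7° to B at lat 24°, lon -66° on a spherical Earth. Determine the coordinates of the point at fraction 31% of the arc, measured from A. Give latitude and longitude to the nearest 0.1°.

≈ lat -48.8°, lon -50.2°

Write both endpoints as unit vectors p₁, p₂ with components (cos φ cos λ, cos φ sin λ, sin φ).
The central angle between the endpoints is δ = arccos(p₁·p₂) ≈ 1.876 rad (107.5°).
Interpolate at f = 0.31 with slerp weights a = sin((1−f)δ)/sin δ ≈ 1.008, b = sin(fδ)/sin δ ≈ 0.576.
p = a·p₁ + b·p₂ ≈ (0.422, -0.506, -0.752); φ = arcsin(p_z) ≈ -48.78°, λ = atan2(p_y, p_x) ≈ -50.17°.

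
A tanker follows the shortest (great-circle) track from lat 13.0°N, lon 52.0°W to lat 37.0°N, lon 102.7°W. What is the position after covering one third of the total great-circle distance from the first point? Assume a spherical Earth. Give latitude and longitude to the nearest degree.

Write both endpoints as unit vectors p₁, p₂ with components (cos φ cos λ, cos φ sin λ, sin φ).
The central angle between the endpoints is δ = arccos(p₁·p₂) ≈ 0.891 rad (51.1°).
Interpolate at f = 1/3 with slerp weights a = sin((1−f)δ)/sin δ ≈ 0.720, b = sin(fδ)/sin δ ≈ 0.376.
p = a·p₁ + b·p₂ ≈ (0.366, -0.846, 0.388); φ = arcsin(p_z) ≈ 22.85°, λ = atan2(p_y, p_x) ≈ -66.62°.

≈ lat 23°N, lon 67°W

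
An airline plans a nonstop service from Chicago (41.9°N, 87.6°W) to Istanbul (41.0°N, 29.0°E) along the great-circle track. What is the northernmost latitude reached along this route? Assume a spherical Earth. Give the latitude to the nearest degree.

≈ 59°N

The great circle lies in the plane with unit normal n̂ = (p₁ × p₂)/|p₁ × p₂|.
Here n̂_z ≈ +0.511; the vertex latitude is φ_max = arccos|n̂_z| ≈ 59.3°.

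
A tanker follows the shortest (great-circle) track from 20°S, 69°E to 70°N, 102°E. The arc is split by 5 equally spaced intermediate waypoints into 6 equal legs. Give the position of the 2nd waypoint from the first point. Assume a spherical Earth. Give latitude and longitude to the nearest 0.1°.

Convert each endpoint to a unit vector on the sphere (x = cos φ cos λ, y = cos φ sin λ, z = sin φ).
The central angle between the endpoints is δ = arccos(p₁·p₂) ≈ 1.623 rad (93.0°).
Interpolate at f = 2/6 with slerp weights a = sin((1−f)δ)/sin δ ≈ 0.884, b = sin(fδ)/sin δ ≈ 0.516.
p = a·p₁ + b·p₂ ≈ (0.261, 0.948, 0.182); φ = arcsin(p_z) ≈ 10.50°, λ = atan2(p_y, p_x) ≈ 74.61°.

≈ 10.5°N, 74.6°E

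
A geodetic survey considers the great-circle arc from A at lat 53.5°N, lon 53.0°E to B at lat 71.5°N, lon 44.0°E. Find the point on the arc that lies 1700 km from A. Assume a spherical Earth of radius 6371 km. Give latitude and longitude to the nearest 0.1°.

Write both endpoints as unit vectors p₁, p₂ with components (cos φ cos λ, cos φ sin λ, sin φ).
The central angle between the endpoints is δ = arccos(p₁·p₂) ≈ 0.322 rad (18.4°). The total great-circle distance is δ·R ≈ 0.322 × 6371 ≈ 2049 km, so the target fraction is f = 1700/2049 ≈ 0.830.
Interpolate at f ≈ 0.830 with slerp weights a = sin((1−f)δ)/sin δ ≈ 0.173, b = sin(fδ)/sin δ ≈ 0.834.
p = a·p₁ + b·p₂ ≈ (0.252, 0.266, 0.930); φ = arcsin(p_z) ≈ 68.48°, λ = atan2(p_y, p_x) ≈ 46.52°.

≈ lat 68.5°N, lon 46.5°E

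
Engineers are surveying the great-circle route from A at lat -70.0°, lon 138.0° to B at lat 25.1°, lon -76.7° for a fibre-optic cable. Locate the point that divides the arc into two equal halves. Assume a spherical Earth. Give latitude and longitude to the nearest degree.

Convert each endpoint to a unit vector on the sphere (x = cos φ cos λ, y = cos φ sin λ, z = sin φ).
The central angle between the endpoints is δ = arccos(p₁·p₂) ≈ 2.283 rad (130.8°).
Interpolate at f = 1/2 with slerp weights a = sin((1−f)δ)/sin δ ≈ 1.201, b = sin(fδ)/sin δ ≈ 1.201.
p = a·p₁ + b·p₂ ≈ (-0.055, -0.783, -0.619); φ = arcsin(p_z) ≈ -38.24°, λ = atan2(p_y, p_x) ≈ -94.02°.

≈ lat -38°, lon -94°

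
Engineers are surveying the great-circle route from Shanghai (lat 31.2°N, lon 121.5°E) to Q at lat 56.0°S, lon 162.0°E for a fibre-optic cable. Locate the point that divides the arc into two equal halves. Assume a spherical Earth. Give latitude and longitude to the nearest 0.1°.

Write both endpoints as unit vectors p₁, p₂ with components (cos φ cos λ, cos φ sin λ, sin φ).
The central angle between the endpoints is δ = arccos(p₁·p₂) ≈ 1.637 rad (93.8°).
Interpolate at f = 1/2 with slerp weights a = sin((1−f)δ)/sin δ ≈ 0.732, b = sin(fδ)/sin δ ≈ 0.732.
p = a·p₁ + b·p₂ ≈ (-0.716, 0.660, -0.228); φ = arcsin(p_z) ≈ -13.15°, λ = atan2(p_y, p_x) ≈ 137.33°.

≈ lat 13.2°S, lon 137.3°E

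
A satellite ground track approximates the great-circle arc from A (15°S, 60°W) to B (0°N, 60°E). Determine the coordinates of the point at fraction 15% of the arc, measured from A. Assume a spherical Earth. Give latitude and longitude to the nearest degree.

≈ (17°S, 42°W)

Convert each endpoint to a unit vector on the sphere (x = cos φ cos λ, y = cos φ sin λ, z = sin φ).
The central angle between the endpoints is δ = arccos(p₁·p₂) ≈ 2.075 rad (118.9°).
Interpolate at f = 0.15 with slerp weights a = sin((1−f)δ)/sin δ ≈ 1.121, b = sin(fδ)/sin δ ≈ 0.350.
p = a·p₁ + b·p₂ ≈ (0.716, -0.635, -0.290); φ = arcsin(p_z) ≈ -16.86°, λ = atan2(p_y, p_x) ≈ -41.55°.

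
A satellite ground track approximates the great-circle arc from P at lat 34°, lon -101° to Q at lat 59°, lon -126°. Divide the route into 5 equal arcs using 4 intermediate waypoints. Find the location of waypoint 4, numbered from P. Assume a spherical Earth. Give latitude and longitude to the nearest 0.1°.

≈ lat 54.5°, lon -118.8°

The haversine formula gives a central angle δ ≈ 0.523 rad (30.0°) between the endpoints.
Interpolate at f = 4/5 with slerp weights a = sin((1−f)δ)/sin δ ≈ 0.209, b = sin(fδ)/sin δ ≈ 0.813.
p = a·p₁ + b·p₂ ≈ (-0.279, -0.509, 0.814); φ = arcsin(p_z) ≈ 54.50°, λ = atan2(p_y, p_x) ≈ -118.75°.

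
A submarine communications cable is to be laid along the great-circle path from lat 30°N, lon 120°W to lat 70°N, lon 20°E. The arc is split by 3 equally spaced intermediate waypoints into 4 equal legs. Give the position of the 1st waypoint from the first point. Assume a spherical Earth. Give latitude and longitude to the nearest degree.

Write both endpoints as unit vectors p₁, p₂ with components (cos φ cos λ, cos φ sin λ, sin φ).
The central angle between the endpoints is δ = arccos(p₁·p₂) ≈ 1.325 rad (75.9°).
Interpolate at f = 1/4 with slerp weights a = sin((1−f)δ)/sin δ ≈ 0.864, b = sin(fδ)/sin δ ≈ 0.335.
p = a·p₁ + b·p₂ ≈ (-0.266, -0.609, 0.747); φ = arcsin(p_z) ≈ 48.35°, λ = atan2(p_y, p_x) ≈ -113.63°.

≈ lat 48°N, lon 114°W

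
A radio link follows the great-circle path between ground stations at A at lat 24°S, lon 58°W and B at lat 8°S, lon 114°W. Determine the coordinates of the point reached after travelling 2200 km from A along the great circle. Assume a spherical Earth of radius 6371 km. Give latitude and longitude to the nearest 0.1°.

≈ lat 20.2°S, lon 79.0°W

From cos δ = sin φ₁ sin φ₂ + cos φ₁ cos φ₂ cos Δλ, the central angle is δ ≈ 0.973 rad (55.8°). The total great-circle distance is δ·R ≈ 0.973 × 6371 ≈ 6202 km, so the target fraction is f = 2200/6202 ≈ 0.355.
Interpolate at f ≈ 0.355 with slerp weights a = sin((1−f)δ)/sin δ ≈ 0.711, b = sin(fδ)/sin δ ≈ 0.409.
p = a·p₁ + b·p₂ ≈ (0.179, -0.921, -0.346); φ = arcsin(p_z) ≈ -20.25°, λ = atan2(p_y, p_x) ≈ -78.99°.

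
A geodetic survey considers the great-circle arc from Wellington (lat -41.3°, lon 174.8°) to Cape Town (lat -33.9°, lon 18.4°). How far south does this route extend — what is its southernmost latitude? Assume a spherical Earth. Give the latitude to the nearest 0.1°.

The great circle lies in the plane with unit normal n̂ = (p₁ × p₂)/|p₁ × p₂|.
Here n̂_z ≈ -0.255; the vertex latitude is φ_max = arccos|n̂_z| ≈ 75.2°.
Check via Clairaut: cos φ_max = |cos φ₁| · sin C = cos(41.3°)·sin(160.2°) ≈ 0.255, again giving ≈ 75.2°.

≈ -75.2°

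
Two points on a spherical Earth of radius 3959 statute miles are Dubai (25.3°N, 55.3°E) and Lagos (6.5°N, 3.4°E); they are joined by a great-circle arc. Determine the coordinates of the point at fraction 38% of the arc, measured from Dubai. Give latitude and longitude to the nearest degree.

From cos δ = sin φ₁ sin φ₂ + cos φ₁ cos φ₂ cos Δλ, the central angle is δ ≈ 0.924 rad (52.9°).
Interpolate at f = 0.38 with slerp weights a = sin((1−f)δ)/sin δ ≈ 0.679, b = sin(fδ)/sin δ ≈ 0.431.
p = a·p₁ + b·p₂ ≈ (0.777, 0.530, 0.339); φ = arcsin(p_z) ≈ 19.82°, λ = atan2(p_y, p_x) ≈ 34.31°.

≈ 20°N, 34°E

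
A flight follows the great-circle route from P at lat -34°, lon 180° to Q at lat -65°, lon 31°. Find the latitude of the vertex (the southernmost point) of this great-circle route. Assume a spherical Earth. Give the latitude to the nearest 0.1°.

≈ -79.4°

The great circle lies in the plane with unit normal n̂ = (p₁ × p₂)/|p₁ × p₂|.
Here n̂_z ≈ -0.184; the vertex latitude is φ_max = arccos|n̂_z| ≈ 79.4°.
Check via Clairaut: cos φ_max = |cos φ₁| · sin C = cos(34.0°)·sin(167.1°) ≈ 0.184, again giving ≈ 79.4°.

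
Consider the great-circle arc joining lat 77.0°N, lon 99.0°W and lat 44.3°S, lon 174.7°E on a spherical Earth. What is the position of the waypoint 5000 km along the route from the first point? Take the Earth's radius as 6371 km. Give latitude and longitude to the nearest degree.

From cos δ = sin φ₁ sin φ₂ + cos φ₁ cos φ₂ cos Δλ, the central angle is δ ≈ 2.305 rad (132.1°). The total great-circle distance is δ·R ≈ 2.305 × 6371 ≈ 14686 km, so the target fraction is f = 5000/14686 ≈ 0.340.
Interpolate at f ≈ 0.340 with slerp weights a = sin((1−f)δ)/sin δ ≈ 1.346, b = sin(fδ)/sin δ ≈ 0.952.
p = a·p₁ + b·p₂ ≈ (-0.726, -0.236, 0.646); φ = arcsin(p_z) ≈ 40.25°, λ = atan2(p_y, p_x) ≈ -161.99°.

≈ lat 40°N, lon 162°W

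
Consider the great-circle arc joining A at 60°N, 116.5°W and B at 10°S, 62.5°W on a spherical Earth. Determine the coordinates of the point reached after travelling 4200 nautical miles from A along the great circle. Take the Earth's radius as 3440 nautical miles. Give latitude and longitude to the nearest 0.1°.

≈ 1.0°N, 67.4°W

Write both endpoints as unit vectors p₁, p₂ with components (cos φ cos λ, cos φ sin λ, sin φ).
The central angle between the endpoints is δ = arccos(p₁·p₂) ≈ 1.431 rad (82.0°). The total great-circle distance is δ·R ≈ 1.431 × 3440 ≈ 4924 nmi, so the target fraction is f = 4200/4924 ≈ 0.853.
Interpolate at f ≈ 0.853 with slerp weights a = sin((1−f)δ)/sin δ ≈ 0.211, b = sin(fδ)/sin δ ≈ 0.949.
p = a·p₁ + b·p₂ ≈ (0.384, -0.923, 0.018); φ = arcsin(p_z) ≈ 1.03°, λ = atan2(p_y, p_x) ≈ -67.39°.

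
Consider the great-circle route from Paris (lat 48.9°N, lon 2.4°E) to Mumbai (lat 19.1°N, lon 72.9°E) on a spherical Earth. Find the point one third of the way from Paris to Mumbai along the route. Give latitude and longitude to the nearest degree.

Convert each endpoint to a unit vector on the sphere (x = cos φ cos λ, y = cos φ sin λ, z = sin φ).
The central angle between the endpoints is δ = arccos(p₁·p₂) ≈ 1.100 rad (63.0°).
Interpolate at f = 1/3 with slerp weights a = sin((1−f)δ)/sin δ ≈ 0.751, b = sin(fδ)/sin δ ≈ 0.402.
p = a·p₁ + b·p₂ ≈ (0.605, 0.384, 0.698); φ = arcsin(p_z) ≈ 44.23°, λ = atan2(p_y, p_x) ≈ 32.40°.

≈ lat 44°N, lon 32°E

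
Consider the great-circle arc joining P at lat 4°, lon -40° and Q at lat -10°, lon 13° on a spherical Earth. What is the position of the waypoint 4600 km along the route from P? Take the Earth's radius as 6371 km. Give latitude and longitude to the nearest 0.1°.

≈ lat -7.0°, lon 0.0°

Write both endpoints as unit vectors p₁, p₂ with components (cos φ cos λ, cos φ sin λ, sin φ).
The central angle between the endpoints is δ = arccos(p₁·p₂) ≈ 0.953 rad (54.6°). The total great-circle distance is δ·R ≈ 0.953 × 6371 ≈ 6073 km, so the target fraction is f = 4600/6073 ≈ 0.758.
Interpolate at f ≈ 0.758 with slerp weights a = sin((1−f)δ)/sin δ ≈ 0.281, b = sin(fδ)/sin δ ≈ 0.811.
p = a·p₁ + b·p₂ ≈ (0.993, -0.001, -0.121); φ = arcsin(p_z) ≈ -6.96°, λ = atan2(p_y, p_x) ≈ -0.03°.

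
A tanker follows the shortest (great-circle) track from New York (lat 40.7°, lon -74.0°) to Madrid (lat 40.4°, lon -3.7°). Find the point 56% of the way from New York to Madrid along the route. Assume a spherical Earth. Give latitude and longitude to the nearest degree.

The haversine formula gives a central angle δ ≈ 0.906 rad (51.9°) between the endpoints.
Interpolate at f = 0.56 with slerp weights a = sin((1−f)δ)/sin δ ≈ 0.493, b = sin(fδ)/sin δ ≈ 0.617.
p = a·p₁ + b·p₂ ≈ (0.572, -0.390, 0.722); φ = arcsin(p_z) ≈ 46.19°, λ = atan2(p_y, p_x) ≈ -34.26°.

≈ lat 46°, lon -34°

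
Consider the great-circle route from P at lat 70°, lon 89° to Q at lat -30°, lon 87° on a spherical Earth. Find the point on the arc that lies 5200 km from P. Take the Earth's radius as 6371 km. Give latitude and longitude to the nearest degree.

Convert each endpoint to a unit vector on the sphere (x = cos φ cos λ, y = cos φ sin λ, z = sin φ).
The central angle between the endpoints is δ = arccos(p₁·p₂) ≈ 1.746 rad (100.0°). The total great-circle distance is δ·R ≈ 1.746 × 6371 ≈ 11121 km, so the target fraction is f = 5200/11121 ≈ 0.468.
Interpolate at f ≈ 0.468 with slerp weights a = sin((1−f)δ)/sin δ ≈ 0.814, b = sin(fδ)/sin δ ≈ 0.740.
p = a·p₁ + b·p₂ ≈ (0.038, 0.918, 0.395); φ = arcsin(p_z) ≈ 23.24°, λ = atan2(p_y, p_x) ≈ 87.61°.

≈ lat 23°, lon 88°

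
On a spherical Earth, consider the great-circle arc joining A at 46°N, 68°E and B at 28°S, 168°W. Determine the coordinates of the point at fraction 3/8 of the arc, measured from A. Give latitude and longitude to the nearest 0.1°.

Convert each endpoint to a unit vector on the sphere (x = cos φ cos λ, y = cos φ sin λ, z = sin φ).
The central angle between the endpoints is δ = arccos(p₁·p₂) ≈ 2.319 rad (132.9°).
Interpolate at f = 3/8 with slerp weights a = sin((1−f)δ)/sin δ ≈ 1.355, b = sin(fδ)/sin δ ≈ 1.043.
p = a·p₁ + b·p₂ ≈ (-0.548, 0.681, 0.485); φ = arcsin(p_z) ≈ 29.01°, λ = atan2(p_y, p_x) ≈ 128.83°.

≈ 29.0°N, 128.8°E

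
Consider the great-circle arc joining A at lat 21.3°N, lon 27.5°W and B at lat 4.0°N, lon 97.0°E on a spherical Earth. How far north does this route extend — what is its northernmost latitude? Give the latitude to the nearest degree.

≈ 28°N

The great circle lies in the plane with unit normal n̂ = (p₁ × p₂)/|p₁ × p₂|.
Here n̂_z ≈ +0.885; the vertex latitude is φ_max = arccos|n̂_z| ≈ 27.7°.
Check via Clairaut: cos φ_max = |cos φ₁| · sin C = cos(21.3°)·sin(71.8°) ≈ 0.885, again giving ≈ 27.7°.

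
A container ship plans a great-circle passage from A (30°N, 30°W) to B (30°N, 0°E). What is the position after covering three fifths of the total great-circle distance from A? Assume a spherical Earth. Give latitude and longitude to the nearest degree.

From cos δ = sin φ₁ sin φ₂ + cos φ₁ cos φ₂ cos Δλ, the central angle is δ ≈ 0.452 rad (25.9°).
Interpolate at f = 3/5 with slerp weights a = sin((1−f)δ)/sin δ ≈ 0.412, b = sin(fδ)/sin δ ≈ 0.613.
p = a·p₁ + b·p₂ ≈ (0.840, -0.178, 0.513); φ = arcsin(p_z) ≈ 30.83°, λ = atan2(p_y, p_x) ≈ -11.98°.

≈ (31°N, 12°W)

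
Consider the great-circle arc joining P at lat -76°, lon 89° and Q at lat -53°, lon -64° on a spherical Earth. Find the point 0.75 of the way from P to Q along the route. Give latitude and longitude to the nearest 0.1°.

≈ lat -65.3°, lon -59.7°

Convert each endpoint to a unit vector on the sphere (x = cos φ cos λ, y = cos φ sin λ, z = sin φ).
The central angle between the endpoints is δ = arccos(p₁·p₂) ≈ 0.870 rad (49.8°).
Interpolate at f = 0.75 with slerp weights a = sin((1−f)δ)/sin δ ≈ 0.282, b = sin(fδ)/sin δ ≈ 0.794.
p = a·p₁ + b·p₂ ≈ (0.211, -0.361, -0.908); φ = arcsin(p_z) ≈ -65.27°, λ = atan2(p_y, p_x) ≈ -59.75°.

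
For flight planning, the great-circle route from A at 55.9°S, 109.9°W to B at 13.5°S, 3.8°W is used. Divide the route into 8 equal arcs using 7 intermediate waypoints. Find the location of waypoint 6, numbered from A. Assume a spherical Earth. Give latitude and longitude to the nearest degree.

≈ 31°S, 17°W

From cos δ = sin φ₁ sin φ₂ + cos φ₁ cos φ₂ cos Δλ, the central angle is δ ≈ 1.529 rad (87.6°).
Interpolate at f = 6/8 with slerp weights a = sin((1−f)δ)/sin δ ≈ 0.373, b = sin(fδ)/sin δ ≈ 0.912.
p = a·p₁ + b·p₂ ≈ (0.814, -0.256, -0.522); φ = arcsin(p_z) ≈ -31.47°, λ = atan2(p_y, p_x) ≈ -17.43°.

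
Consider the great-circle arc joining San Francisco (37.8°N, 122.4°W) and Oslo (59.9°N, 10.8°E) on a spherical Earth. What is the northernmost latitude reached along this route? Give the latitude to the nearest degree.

The great circle lies in the plane with unit normal n̂ = (p₁ × p₂)/|p₁ × p₂|.
Here n̂_z ≈ +0.299; the vertex latitude is φ_max = arccos|n̂_z| ≈ 72.6°.
Check via Clairaut: cos φ_max = |cos φ₁| · sin C = cos(37.8°)·sin(22.2°) ≈ 0.299, again giving ≈ 72.6°.

≈ 73°N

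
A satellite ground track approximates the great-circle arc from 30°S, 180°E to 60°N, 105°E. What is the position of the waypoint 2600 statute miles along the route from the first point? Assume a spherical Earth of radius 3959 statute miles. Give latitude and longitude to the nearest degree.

≈ 3°N, 162°E

The haversine formula gives a central angle δ ≈ 1.898 rad (108.7°) between the endpoints. The total great-circle distance is δ·R ≈ 1.898 × 3959 ≈ 7512 mi, so the target fraction is f = 2600/7512 ≈ 0.346.
Interpolate at f ≈ 0.346 with slerp weights a = sin((1−f)δ)/sin δ ≈ 0.999, b = sin(fδ)/sin δ ≈ 0.645.
p = a·p₁ + b·p₂ ≈ (-0.948, 0.311, 0.059); φ = arcsin(p_z) ≈ 3.37°, λ = atan2(p_y, p_x) ≈ 161.83°.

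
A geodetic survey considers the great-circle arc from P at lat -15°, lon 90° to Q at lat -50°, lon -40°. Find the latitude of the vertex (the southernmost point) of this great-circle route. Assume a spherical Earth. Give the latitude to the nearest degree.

≈ -61°

The great circle lies in the plane with unit normal n̂ = (p₁ × p₂)/|p₁ × p₂|.
Here n̂_z ≈ -0.486; the vertex latitude is φ_max = arccos|n̂_z| ≈ 61.0°.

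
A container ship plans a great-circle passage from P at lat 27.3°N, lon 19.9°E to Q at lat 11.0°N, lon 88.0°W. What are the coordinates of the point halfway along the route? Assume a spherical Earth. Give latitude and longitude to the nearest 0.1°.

≈ lat 30.5°N, lon 38.0°W

Write both endpoints as unit vectors p₁, p₂ with components (cos φ cos λ, cos φ sin λ, sin φ).
The central angle between the endpoints is δ = arccos(p₁·p₂) ≈ 1.752 rad (100.4°).
Interpolate at f = 1/2 with slerp weights a = sin((1−f)δ)/sin δ ≈ 0.781, b = sin(fδ)/sin δ ≈ 0.781.
p = a·p₁ + b·p₂ ≈ (0.679, -0.530, 0.507); φ = arcsin(p_z) ≈ 30.49°, λ = atan2(p_y, p_x) ≈ -37.96°.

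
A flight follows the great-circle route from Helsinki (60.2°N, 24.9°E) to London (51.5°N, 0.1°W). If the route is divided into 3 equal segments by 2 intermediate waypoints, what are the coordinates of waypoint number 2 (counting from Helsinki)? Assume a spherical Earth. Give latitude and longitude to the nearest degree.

≈ 55°N, 7°E

Convert each endpoint to a unit vector on the sphere (x = cos φ cos λ, y = cos φ sin λ, z = sin φ).
The central angle between the endpoints is δ = arccos(p₁·p₂) ≈ 0.286 rad (16.4°).
Interpolate at f = 2/3 with slerp weights a = sin((1−f)δ)/sin δ ≈ 0.337, b = sin(fδ)/sin δ ≈ 0.672.
p = a·p₁ + b·p₂ ≈ (0.570, 0.070, 0.818); φ = arcsin(p_z) ≈ 54.93°, λ = atan2(p_y, p_x) ≈ 6.99°.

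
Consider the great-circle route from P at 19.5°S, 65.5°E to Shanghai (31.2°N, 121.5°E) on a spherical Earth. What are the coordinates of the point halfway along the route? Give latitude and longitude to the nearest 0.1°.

Convert each endpoint to a unit vector on the sphere (x = cos φ cos λ, y = cos φ sin λ, z = sin φ).
The central angle between the endpoints is δ = arccos(p₁·p₂) ≈ 1.289 rad (73.9°).
Interpolate at f = 1/2 with slerp weights a = sin((1−f)δ)/sin δ ≈ 0.625, b = sin(fδ)/sin δ ≈ 0.625.
p = a·p₁ + b·p₂ ≈ (-0.035, 0.993, 0.115); φ = arcsin(p_z) ≈ 6.62°, λ = atan2(p_y, p_x) ≈ 92.02°.

≈ 6.6°N, 92.0°E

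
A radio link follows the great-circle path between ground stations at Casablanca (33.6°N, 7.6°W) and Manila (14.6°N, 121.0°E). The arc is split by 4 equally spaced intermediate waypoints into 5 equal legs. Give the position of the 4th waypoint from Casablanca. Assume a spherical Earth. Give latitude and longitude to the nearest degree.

≈ (30°N, 103°E)

Convert each endpoint to a unit vector on the sphere (x = cos φ cos λ, y = cos φ sin λ, z = sin φ).
The central angle between the endpoints is δ = arccos(p₁·p₂) ≈ 1.943 rad (111.3°).
Interpolate at f = 4/5 with slerp weights a = sin((1−f)δ)/sin δ ≈ 0.407, b = sin(fδ)/sin δ ≈ 1.073.
p = a·p₁ + b·p₂ ≈ (-0.199, 0.845, 0.496); φ = arcsin(p_z) ≈ 29.71°, λ = atan2(p_y, p_x) ≈ 103.26°.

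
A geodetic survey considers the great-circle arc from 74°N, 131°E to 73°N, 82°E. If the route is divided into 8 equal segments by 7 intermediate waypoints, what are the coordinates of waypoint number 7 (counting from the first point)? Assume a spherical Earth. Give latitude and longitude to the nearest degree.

≈ 74°N, 87°E

The haversine formula gives a central angle δ ≈ 0.237 rad (13.6°) between the endpoints.
Interpolate at f = 7/8 with slerp weights a = sin((1−f)δ)/sin δ ≈ 0.126, b = sin(fδ)/sin δ ≈ 0.877.
p = a·p₁ + b·p₂ ≈ (0.013, 0.280, 0.960); φ = arcsin(p_z) ≈ 73.71°, λ = atan2(p_y, p_x) ≈ 87.37°.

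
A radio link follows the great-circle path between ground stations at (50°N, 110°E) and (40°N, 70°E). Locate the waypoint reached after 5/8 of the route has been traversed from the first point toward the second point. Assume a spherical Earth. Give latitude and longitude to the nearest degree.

Write both endpoints as unit vectors p₁, p₂ with components (cos φ cos λ, cos φ sin λ, sin φ).
The central angle between the endpoints is δ = arccos(p₁·p₂) ≈ 0.516 rad (29.6°).
Interpolate at f = 5/8 with slerp weights a = sin((1−f)δ)/sin δ ≈ 0.390, b = sin(fδ)/sin δ ≈ 0.642.
p = a·p₁ + b·p₂ ≈ (0.083, 0.698, 0.711); φ = arcsin(p_z) ≈ 45.36°, λ = atan2(p_y, p_x) ≈ 83.25°.

≈ (45°N, 83°E)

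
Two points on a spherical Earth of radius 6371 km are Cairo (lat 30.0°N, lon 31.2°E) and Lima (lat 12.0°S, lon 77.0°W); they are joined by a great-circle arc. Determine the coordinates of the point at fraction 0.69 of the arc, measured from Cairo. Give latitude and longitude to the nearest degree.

Write both endpoints as unit vectors p₁, p₂ with components (cos φ cos λ, cos φ sin λ, sin φ).
The central angle between the endpoints is δ = arccos(p₁·p₂) ≈ 1.948 rad (111.6°).
Interpolate at f = 0.69 with slerp weights a = sin((1−f)δ)/sin δ ≈ 0.611, b = sin(fδ)/sin δ ≈ 1.048.
p = a·p₁ + b·p₂ ≈ (0.683, -0.725, 0.088); φ = arcsin(p_z) ≈ 5.02°, λ = atan2(p_y, p_x) ≈ -46.70°.

≈ lat 5°N, lon 47°W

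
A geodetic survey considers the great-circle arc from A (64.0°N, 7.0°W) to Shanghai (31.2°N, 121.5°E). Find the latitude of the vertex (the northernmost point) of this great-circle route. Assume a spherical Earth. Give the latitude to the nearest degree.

≈ 72°N

The great circle lies in the plane with unit normal n̂ = (p₁ × p₂)/|p₁ × p₂|.
Here n̂_z ≈ +0.302; the vertex latitude is φ_max = arccos|n̂_z| ≈ 72.4°.
Check via Clairaut: cos φ_max = |cos φ₁| · sin C = cos(64.0°)·sin(43.5°) ≈ 0.302, again giving ≈ 72.4°.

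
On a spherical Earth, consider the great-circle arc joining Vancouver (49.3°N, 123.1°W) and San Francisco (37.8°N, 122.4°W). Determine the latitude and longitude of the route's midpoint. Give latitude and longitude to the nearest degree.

Write both endpoints as unit vectors p₁, p₂ with components (cos φ cos λ, cos φ sin λ, sin φ).
The central angle between the endpoints is δ = arccos(p₁·p₂) ≈ 0.201 rad (11.5°).
Interpolate at f = 1/2 with slerp weights a = sin((1−f)δ)/sin δ ≈ 0.503, b = sin(fδ)/sin δ ≈ 0.503.
p = a·p₁ + b·p₂ ≈ (-0.392, -0.610, 0.689); φ = arcsin(p_z) ≈ 43.55°, λ = atan2(p_y, p_x) ≈ -122.72°.

≈ 44°N, 123°W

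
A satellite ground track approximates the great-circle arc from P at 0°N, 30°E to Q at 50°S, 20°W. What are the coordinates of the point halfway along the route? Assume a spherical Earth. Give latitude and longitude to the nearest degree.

≈ 27°S, 11°E

Write both endpoints as unit vectors p₁, p₂ with components (cos φ cos λ, cos φ sin λ, sin φ).
The central angle between the endpoints is δ = arccos(p₁·p₂) ≈ 1.145 rad (65.6°).
Interpolate at f = 1/2 with slerp weights a = sin((1−f)δ)/sin δ ≈ 0.595, b = sin(fδ)/sin δ ≈ 0.595.
p = a·p₁ + b·p₂ ≈ (0.874, 0.167, -0.456); φ = arcsin(p_z) ≈ -27.11°, λ = atan2(p_y, p_x) ≈ 10.79°.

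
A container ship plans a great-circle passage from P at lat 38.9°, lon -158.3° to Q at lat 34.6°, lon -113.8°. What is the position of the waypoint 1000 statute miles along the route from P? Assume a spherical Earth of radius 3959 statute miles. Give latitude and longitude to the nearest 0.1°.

≈ lat 39.2°, lon -139.6°

Write both endpoints as unit vectors p₁, p₂ with components (cos φ cos λ, cos φ sin λ, sin φ).
The central angle between the endpoints is δ = arccos(p₁·p₂) ≈ 0.621 rad (35.6°). The total great-circle distance is δ·R ≈ 0.621 × 3959 ≈ 2457 mi, so the target fraction is f = 1000/2457 ≈ 0.407.
Interpolate at f ≈ 0.407 with slerp weights a = sin((1−f)δ)/sin δ ≈ 0.619, b = sin(fδ)/sin δ ≈ 0.430.
p = a·p₁ + b·p₂ ≈ (-0.590, -0.502, 0.633); φ = arcsin(p_z) ≈ 39.24°, λ = atan2(p_y, p_x) ≈ -139.63°.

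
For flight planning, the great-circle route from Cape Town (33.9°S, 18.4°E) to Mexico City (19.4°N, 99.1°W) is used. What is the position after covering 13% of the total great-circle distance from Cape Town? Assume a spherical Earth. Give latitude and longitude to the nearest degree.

≈ 32°S, 1°W

From cos δ = sin φ₁ sin φ₂ + cos φ₁ cos φ₂ cos Δλ, the central angle is δ ≈ 2.149 rad (123.1°).
Interpolate at f = 0.13 with slerp weights a = sin((1−f)δ)/sin δ ≈ 1.141, b = sin(fδ)/sin δ ≈ 0.329.
p = a·p₁ + b·p₂ ≈ (0.850, -0.008, -0.527); φ = arcsin(p_z) ≈ -31.81°, λ = atan2(p_y, p_x) ≈ -0.52°.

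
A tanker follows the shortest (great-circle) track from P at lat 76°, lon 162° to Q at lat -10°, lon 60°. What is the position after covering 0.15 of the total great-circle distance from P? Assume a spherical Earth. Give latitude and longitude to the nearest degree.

≈ lat 71°, lon 108°

Write both endpoints as unit vectors p₁, p₂ with components (cos φ cos λ, cos φ sin λ, sin φ).
The central angle between the endpoints is δ = arccos(p₁·p₂) ≈ 1.791 rad (102.6°).
Interpolate at f = 0.15 with slerp weights a = sin((1−f)δ)/sin δ ≈ 1.023, b = sin(fδ)/sin δ ≈ 0.272.
p = a·p₁ + b·p₂ ≈ (-0.102, 0.308, 0.946); φ = arcsin(p_z) ≈ 71.05°, λ = atan2(p_y, p_x) ≈ 108.23°.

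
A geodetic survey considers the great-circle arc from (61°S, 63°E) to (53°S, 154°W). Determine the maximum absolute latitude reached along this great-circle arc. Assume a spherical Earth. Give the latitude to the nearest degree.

The great circle lies in the plane with unit normal n̂ = (p₁ × p₂)/|p₁ × p₂|.
Here n̂_z ≈ +0.198; the vertex latitude is φ_max = arccos|n̂_z| ≈ 78.6°.

≈ 79°S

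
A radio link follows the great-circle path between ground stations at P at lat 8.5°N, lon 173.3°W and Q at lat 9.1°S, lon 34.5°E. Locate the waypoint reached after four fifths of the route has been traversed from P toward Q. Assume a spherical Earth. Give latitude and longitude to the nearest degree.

Convert each endpoint to a unit vector on the sphere (x = cos φ cos λ, y = cos φ sin λ, z = sin φ).
The central angle between the endpoints is δ = arccos(p₁·p₂) ≈ 2.662 rad (152.5°).
Interpolate at f = 4/5 with slerp weights a = sin((1−f)δ)/sin δ ≈ 1.100, b = sin(fδ)/sin δ ≈ 1.838.
p = a·p₁ + b·p₂ ≈ (0.415, 0.901, -0.128); φ = arcsin(p_z) ≈ -7.36°, λ = atan2(p_y, p_x) ≈ 65.28°.

≈ lat 7°S, lon 65°E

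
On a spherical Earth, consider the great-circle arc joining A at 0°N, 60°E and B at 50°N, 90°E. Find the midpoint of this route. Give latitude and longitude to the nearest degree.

≈ 26°N, 72°E

Convert each endpoint to a unit vector on the sphere (x = cos φ cos λ, y = cos φ sin λ, z = sin φ).
The central angle between the endpoints is δ = arccos(p₁·p₂) ≈ 0.980 rad (56.2°).
Interpolate at f = 1/2 with slerp weights a = sin((1−f)δ)/sin δ ≈ 0.567, b = sin(fδ)/sin δ ≈ 0.567.
p = a·p₁ + b·p₂ ≈ (0.283, 0.855, 0.434); φ = arcsin(p_z) ≈ 25.73°, λ = atan2(p_y, p_x) ≈ 71.67°.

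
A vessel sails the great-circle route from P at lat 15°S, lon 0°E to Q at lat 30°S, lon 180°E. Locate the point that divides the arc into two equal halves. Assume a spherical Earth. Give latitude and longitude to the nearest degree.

Convert each endpoint to a unit vector on the sphere (x = cos φ cos λ, y = cos φ sin λ, z = sin φ).
The central angle between the endpoints is δ = arccos(p₁·p₂) ≈ 2.356 rad (135.0°).
Interpolate at f = 1/2 with slerp weights a = sin((1−f)δ)/sin δ ≈ 1.307, b = sin(fδ)/sin δ ≈ 1.307.
p = a·p₁ + b·p₂ ≈ (0.131, -0.000, -0.991); φ = arcsin(p_z) ≈ -82.50°, λ = atan2(p_y, p_x) ≈ -0.00°.

≈ lat 83°S, lon 0°E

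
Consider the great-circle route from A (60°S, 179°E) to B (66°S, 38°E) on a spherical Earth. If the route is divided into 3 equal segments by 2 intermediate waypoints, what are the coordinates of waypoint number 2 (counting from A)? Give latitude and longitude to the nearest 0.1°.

The haversine formula gives a central angle δ ≈ 0.885 rad (50.7°) between the endpoints.
Interpolate at f = 2/3 with slerp weights a = sin((1−f)δ)/sin δ ≈ 0.376, b = sin(fδ)/sin δ ≈ 0.719.
p = a·p₁ + b·p₂ ≈ (0.043, 0.183, -0.982); φ = arcsin(p_z) ≈ -79.15°, λ = atan2(p_y, p_x) ≈ 76.92°.

≈ (79.2°S, 76.9°E)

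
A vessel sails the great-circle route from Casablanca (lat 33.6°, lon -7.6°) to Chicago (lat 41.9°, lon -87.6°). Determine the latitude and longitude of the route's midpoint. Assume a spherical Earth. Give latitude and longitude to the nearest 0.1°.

Convert each endpoint to a unit vector on the sphere (x = cos φ cos λ, y = cos φ sin λ, z = sin φ).
The central angle between the endpoints is δ = arccos(p₁·p₂) ≈ 1.073 rad (61.5°).
Interpolate at f = 1/2 with slerp weights a = sin((1−f)δ)/sin δ ≈ 0.582, b = sin(fδ)/sin δ ≈ 0.582.
p = a·p₁ + b·p₂ ≈ (0.498, -0.497, 0.710); φ = arcsin(p_z) ≈ 45.27°, λ = atan2(p_y, p_x) ≈ -44.90°.

≈ lat 45.3°, lon -44.9°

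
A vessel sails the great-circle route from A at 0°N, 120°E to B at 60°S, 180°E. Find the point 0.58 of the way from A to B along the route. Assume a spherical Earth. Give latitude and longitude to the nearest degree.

≈ 38°S, 143°E

Convert each endpoint to a unit vector on the sphere (x = cos φ cos λ, y = cos φ sin λ, z = sin φ).
The central angle between the endpoints is δ = arccos(p₁·p₂) ≈ 1.318 rad (75.5°).
Interpolate at f = 0.58 with slerp weights a = sin((1−f)δ)/sin δ ≈ 0.543, b = sin(fδ)/sin δ ≈ 0.715.
p = a·p₁ + b·p₂ ≈ (-0.629, 0.470, -0.619); φ = arcsin(p_z) ≈ -38.25°, λ = atan2(p_y, p_x) ≈ 143.21°.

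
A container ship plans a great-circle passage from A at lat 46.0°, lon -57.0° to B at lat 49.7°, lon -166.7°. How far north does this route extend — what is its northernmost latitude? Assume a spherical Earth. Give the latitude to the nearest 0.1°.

The great circle lies in the plane with unit normal n̂ = (p₁ × p₂)/|p₁ × p₂|.
Here n̂_z ≈ -0.461; the vertex latitude is φ_max = arccos|n̂_z| ≈ 62.6°.
Check via Clairaut: cos φ_max = |cos φ₁| · sin C = cos(46.0°)·sin(41.6°) ≈ 0.461, again giving ≈ 62.6°.

≈ 62.6°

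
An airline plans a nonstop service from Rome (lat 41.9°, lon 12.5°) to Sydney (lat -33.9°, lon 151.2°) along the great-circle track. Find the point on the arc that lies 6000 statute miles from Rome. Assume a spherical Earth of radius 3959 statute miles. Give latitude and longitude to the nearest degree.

Write both endpoints as unit vectors p₁, p₂ with components (cos φ cos λ, cos φ sin λ, sin φ).
The central angle between the endpoints is δ = arccos(p₁·p₂) ≈ 2.562 rad (146.8°). The total great-circle distance is δ·R ≈ 2.562 × 3959 ≈ 10142 mi, so the target fraction is f = 6000/10142 ≈ 0.592.
Interpolate at f ≈ 0.592 with slerp weights a = sin((1−f)δ)/sin δ ≈ 1.580, b = sin(fδ)/sin δ ≈ 1.823.
p = a·p₁ + b·p₂ ≈ (-0.178, 0.983, 0.039); φ = arcsin(p_z) ≈ 2.21°, λ = atan2(p_y, p_x) ≈ 100.23°.

≈ lat 2°, lon 100°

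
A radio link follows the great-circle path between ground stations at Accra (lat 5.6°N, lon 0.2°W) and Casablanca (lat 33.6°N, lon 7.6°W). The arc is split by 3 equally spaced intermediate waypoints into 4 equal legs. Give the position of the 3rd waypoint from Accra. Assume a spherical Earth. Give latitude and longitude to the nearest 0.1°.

Convert each endpoint to a unit vector on the sphere (x = cos φ cos λ, y = cos φ sin λ, z = sin φ).
The central angle between the endpoints is δ = arccos(p₁·p₂) ≈ 0.503 rad (28.8°).
Interpolate at f = 3/4 with slerp weights a = sin((1−f)δ)/sin δ ≈ 0.260, b = sin(fδ)/sin δ ≈ 0.764.
p = a·p₁ + b·p₂ ≈ (0.890, -0.085, 0.448); φ = arcsin(p_z) ≈ 26.63°, λ = atan2(p_y, p_x) ≈ -5.46°.

≈ lat 26.6°N, lon 5.5°W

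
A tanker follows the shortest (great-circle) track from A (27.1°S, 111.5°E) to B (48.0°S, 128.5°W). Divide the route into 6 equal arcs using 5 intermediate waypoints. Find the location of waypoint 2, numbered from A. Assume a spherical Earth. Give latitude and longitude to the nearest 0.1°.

Write both endpoints as unit vectors p₁, p₂ with components (cos φ cos λ, cos φ sin λ, sin φ).
The central angle between the endpoints is δ = arccos(p₁·p₂) ≈ 1.530 rad (87.7°).
Interpolate at f = 2/6 with slerp weights a = sin((1−f)δ)/sin δ ≈ 0.853, b = sin(fδ)/sin δ ≈ 0.489.
p = a·p₁ + b·p₂ ≈ (-0.482, 0.451, -0.752); φ = arcsin(p_z) ≈ -48.73°, λ = atan2(p_y, p_x) ≈ 136.92°.

≈ (48.7°S, 136.9°E)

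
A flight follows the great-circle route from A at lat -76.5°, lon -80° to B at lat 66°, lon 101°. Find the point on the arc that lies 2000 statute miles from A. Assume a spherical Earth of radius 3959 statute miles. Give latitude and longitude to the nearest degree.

≈ lat -75°, lon 104°

Convert each endpoint to a unit vector on the sphere (x = cos φ cos λ, y = cos φ sin λ, z = sin φ).
The central angle between the endpoints is δ = arccos(p₁·p₂) ≈ 2.958 rad (169.5°). The total great-circle distance is δ·R ≈ 2.958 × 3959 ≈ 11712 mi, so the target fraction is f = 2000/11712 ≈ 0.171.
Interpolate at f ≈ 0.171 with slerp weights a = sin((1−f)δ)/sin δ ≈ 3.485, b = sin(fδ)/sin δ ≈ 2.655.
p = a·p₁ + b·p₂ ≈ (-0.065, 0.259, -0.964); φ = arcsin(p_z) ≈ -74.54°, λ = atan2(p_y, p_x) ≈ 104.05°.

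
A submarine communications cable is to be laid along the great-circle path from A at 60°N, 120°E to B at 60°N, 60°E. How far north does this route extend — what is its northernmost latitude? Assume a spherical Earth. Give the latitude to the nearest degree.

The great circle lies in the plane with unit normal n̂ = (p₁ × p₂)/|p₁ × p₂|.
Here n̂_z ≈ -0.447; the vertex latitude is φ_max = arccos|n̂_z| ≈ 63.4°.
Check via Clairaut: cos φ_max = |cos φ₁| · sin C = cos(60.0°)·sin(63.4°) ≈ 0.447, again giving ≈ 63.4°.

≈ 63°N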